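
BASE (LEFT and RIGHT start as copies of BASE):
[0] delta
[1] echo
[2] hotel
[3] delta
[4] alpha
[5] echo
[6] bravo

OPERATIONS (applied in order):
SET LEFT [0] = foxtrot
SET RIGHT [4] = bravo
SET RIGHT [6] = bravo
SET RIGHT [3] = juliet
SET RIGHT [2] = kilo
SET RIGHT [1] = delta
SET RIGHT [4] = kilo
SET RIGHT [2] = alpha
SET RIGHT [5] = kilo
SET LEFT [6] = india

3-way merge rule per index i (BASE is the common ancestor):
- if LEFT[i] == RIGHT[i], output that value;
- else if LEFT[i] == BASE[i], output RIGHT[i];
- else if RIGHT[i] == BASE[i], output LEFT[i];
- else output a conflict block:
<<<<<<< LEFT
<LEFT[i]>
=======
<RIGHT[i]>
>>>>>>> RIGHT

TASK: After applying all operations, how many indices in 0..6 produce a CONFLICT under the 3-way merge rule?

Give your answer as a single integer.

Answer: 0

Derivation:
Final LEFT:  [foxtrot, echo, hotel, delta, alpha, echo, india]
Final RIGHT: [delta, delta, alpha, juliet, kilo, kilo, bravo]
i=0: L=foxtrot, R=delta=BASE -> take LEFT -> foxtrot
i=1: L=echo=BASE, R=delta -> take RIGHT -> delta
i=2: L=hotel=BASE, R=alpha -> take RIGHT -> alpha
i=3: L=delta=BASE, R=juliet -> take RIGHT -> juliet
i=4: L=alpha=BASE, R=kilo -> take RIGHT -> kilo
i=5: L=echo=BASE, R=kilo -> take RIGHT -> kilo
i=6: L=india, R=bravo=BASE -> take LEFT -> india
Conflict count: 0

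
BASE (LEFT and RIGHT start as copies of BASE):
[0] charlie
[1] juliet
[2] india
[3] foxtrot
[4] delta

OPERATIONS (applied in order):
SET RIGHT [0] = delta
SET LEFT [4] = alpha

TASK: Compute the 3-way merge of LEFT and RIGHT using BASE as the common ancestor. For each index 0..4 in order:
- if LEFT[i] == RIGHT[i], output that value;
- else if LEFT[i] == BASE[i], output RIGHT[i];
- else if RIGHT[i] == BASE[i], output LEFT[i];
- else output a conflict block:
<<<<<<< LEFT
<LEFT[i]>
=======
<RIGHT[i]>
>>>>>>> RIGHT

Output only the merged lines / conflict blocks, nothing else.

Final LEFT:  [charlie, juliet, india, foxtrot, alpha]
Final RIGHT: [delta, juliet, india, foxtrot, delta]
i=0: L=charlie=BASE, R=delta -> take RIGHT -> delta
i=1: L=juliet R=juliet -> agree -> juliet
i=2: L=india R=india -> agree -> india
i=3: L=foxtrot R=foxtrot -> agree -> foxtrot
i=4: L=alpha, R=delta=BASE -> take LEFT -> alpha

Answer: delta
juliet
india
foxtrot
alpha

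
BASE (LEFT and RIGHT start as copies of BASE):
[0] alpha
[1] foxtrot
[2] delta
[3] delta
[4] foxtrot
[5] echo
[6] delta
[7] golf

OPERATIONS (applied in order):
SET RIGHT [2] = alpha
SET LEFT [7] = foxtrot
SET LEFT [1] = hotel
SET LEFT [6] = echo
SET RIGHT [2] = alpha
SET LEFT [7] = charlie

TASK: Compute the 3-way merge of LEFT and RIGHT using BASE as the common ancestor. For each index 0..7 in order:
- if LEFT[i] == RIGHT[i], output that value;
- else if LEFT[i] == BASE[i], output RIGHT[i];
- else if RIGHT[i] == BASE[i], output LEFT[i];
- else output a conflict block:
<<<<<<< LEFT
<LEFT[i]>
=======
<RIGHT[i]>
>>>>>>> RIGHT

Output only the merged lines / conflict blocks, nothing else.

Answer: alpha
hotel
alpha
delta
foxtrot
echo
echo
charlie

Derivation:
Final LEFT:  [alpha, hotel, delta, delta, foxtrot, echo, echo, charlie]
Final RIGHT: [alpha, foxtrot, alpha, delta, foxtrot, echo, delta, golf]
i=0: L=alpha R=alpha -> agree -> alpha
i=1: L=hotel, R=foxtrot=BASE -> take LEFT -> hotel
i=2: L=delta=BASE, R=alpha -> take RIGHT -> alpha
i=3: L=delta R=delta -> agree -> delta
i=4: L=foxtrot R=foxtrot -> agree -> foxtrot
i=5: L=echo R=echo -> agree -> echo
i=6: L=echo, R=delta=BASE -> take LEFT -> echo
i=7: L=charlie, R=golf=BASE -> take LEFT -> charlie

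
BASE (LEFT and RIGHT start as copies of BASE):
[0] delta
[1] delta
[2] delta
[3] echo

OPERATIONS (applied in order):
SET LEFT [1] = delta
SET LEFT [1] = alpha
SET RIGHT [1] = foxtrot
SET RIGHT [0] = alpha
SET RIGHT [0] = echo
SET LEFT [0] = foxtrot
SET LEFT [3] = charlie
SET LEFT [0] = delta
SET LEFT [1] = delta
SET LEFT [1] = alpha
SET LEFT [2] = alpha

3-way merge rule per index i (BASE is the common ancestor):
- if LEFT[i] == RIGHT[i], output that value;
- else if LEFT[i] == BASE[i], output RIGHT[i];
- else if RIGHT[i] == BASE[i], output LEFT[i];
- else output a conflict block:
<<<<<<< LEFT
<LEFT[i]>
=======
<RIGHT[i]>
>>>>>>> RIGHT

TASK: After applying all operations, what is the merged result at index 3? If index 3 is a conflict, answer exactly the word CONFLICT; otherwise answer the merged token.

Answer: charlie

Derivation:
Final LEFT:  [delta, alpha, alpha, charlie]
Final RIGHT: [echo, foxtrot, delta, echo]
i=0: L=delta=BASE, R=echo -> take RIGHT -> echo
i=1: BASE=delta L=alpha R=foxtrot all differ -> CONFLICT
i=2: L=alpha, R=delta=BASE -> take LEFT -> alpha
i=3: L=charlie, R=echo=BASE -> take LEFT -> charlie
Index 3 -> charlie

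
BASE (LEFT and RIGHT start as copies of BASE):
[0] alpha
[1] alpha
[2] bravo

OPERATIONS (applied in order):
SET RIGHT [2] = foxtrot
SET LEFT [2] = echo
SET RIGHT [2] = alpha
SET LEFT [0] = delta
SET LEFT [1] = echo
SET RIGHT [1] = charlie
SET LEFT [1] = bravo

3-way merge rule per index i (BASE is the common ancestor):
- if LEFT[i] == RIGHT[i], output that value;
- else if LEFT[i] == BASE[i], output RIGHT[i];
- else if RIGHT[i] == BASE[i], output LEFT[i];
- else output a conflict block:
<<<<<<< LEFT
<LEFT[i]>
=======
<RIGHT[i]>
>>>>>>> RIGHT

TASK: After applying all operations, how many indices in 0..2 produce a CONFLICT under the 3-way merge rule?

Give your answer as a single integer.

Answer: 2

Derivation:
Final LEFT:  [delta, bravo, echo]
Final RIGHT: [alpha, charlie, alpha]
i=0: L=delta, R=alpha=BASE -> take LEFT -> delta
i=1: BASE=alpha L=bravo R=charlie all differ -> CONFLICT
i=2: BASE=bravo L=echo R=alpha all differ -> CONFLICT
Conflict count: 2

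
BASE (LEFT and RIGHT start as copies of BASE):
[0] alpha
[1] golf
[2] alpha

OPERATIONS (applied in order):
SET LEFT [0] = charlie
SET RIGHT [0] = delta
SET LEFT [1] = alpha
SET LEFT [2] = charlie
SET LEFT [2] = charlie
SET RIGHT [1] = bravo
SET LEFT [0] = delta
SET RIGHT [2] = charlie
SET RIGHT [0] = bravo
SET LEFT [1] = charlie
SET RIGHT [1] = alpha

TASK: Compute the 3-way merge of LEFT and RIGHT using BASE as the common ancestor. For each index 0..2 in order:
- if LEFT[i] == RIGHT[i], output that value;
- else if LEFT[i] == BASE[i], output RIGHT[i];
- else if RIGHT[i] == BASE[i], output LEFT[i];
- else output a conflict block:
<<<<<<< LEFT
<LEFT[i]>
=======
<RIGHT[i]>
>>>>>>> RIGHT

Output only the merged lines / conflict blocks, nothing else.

Answer: <<<<<<< LEFT
delta
=======
bravo
>>>>>>> RIGHT
<<<<<<< LEFT
charlie
=======
alpha
>>>>>>> RIGHT
charlie

Derivation:
Final LEFT:  [delta, charlie, charlie]
Final RIGHT: [bravo, alpha, charlie]
i=0: BASE=alpha L=delta R=bravo all differ -> CONFLICT
i=1: BASE=golf L=charlie R=alpha all differ -> CONFLICT
i=2: L=charlie R=charlie -> agree -> charlie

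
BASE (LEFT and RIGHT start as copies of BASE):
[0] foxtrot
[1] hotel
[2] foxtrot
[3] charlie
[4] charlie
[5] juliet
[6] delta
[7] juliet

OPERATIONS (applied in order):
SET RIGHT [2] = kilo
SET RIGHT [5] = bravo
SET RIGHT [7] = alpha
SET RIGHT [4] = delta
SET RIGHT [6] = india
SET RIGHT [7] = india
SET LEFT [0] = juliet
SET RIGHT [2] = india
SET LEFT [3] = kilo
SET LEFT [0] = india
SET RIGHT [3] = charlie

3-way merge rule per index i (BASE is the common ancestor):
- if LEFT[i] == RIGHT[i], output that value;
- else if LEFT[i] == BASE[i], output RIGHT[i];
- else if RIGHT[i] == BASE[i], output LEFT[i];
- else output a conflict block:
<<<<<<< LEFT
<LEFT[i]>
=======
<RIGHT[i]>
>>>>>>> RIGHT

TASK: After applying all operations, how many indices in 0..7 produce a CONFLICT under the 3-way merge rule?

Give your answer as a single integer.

Final LEFT:  [india, hotel, foxtrot, kilo, charlie, juliet, delta, juliet]
Final RIGHT: [foxtrot, hotel, india, charlie, delta, bravo, india, india]
i=0: L=india, R=foxtrot=BASE -> take LEFT -> india
i=1: L=hotel R=hotel -> agree -> hotel
i=2: L=foxtrot=BASE, R=india -> take RIGHT -> india
i=3: L=kilo, R=charlie=BASE -> take LEFT -> kilo
i=4: L=charlie=BASE, R=delta -> take RIGHT -> delta
i=5: L=juliet=BASE, R=bravo -> take RIGHT -> bravo
i=6: L=delta=BASE, R=india -> take RIGHT -> india
i=7: L=juliet=BASE, R=india -> take RIGHT -> india
Conflict count: 0

Answer: 0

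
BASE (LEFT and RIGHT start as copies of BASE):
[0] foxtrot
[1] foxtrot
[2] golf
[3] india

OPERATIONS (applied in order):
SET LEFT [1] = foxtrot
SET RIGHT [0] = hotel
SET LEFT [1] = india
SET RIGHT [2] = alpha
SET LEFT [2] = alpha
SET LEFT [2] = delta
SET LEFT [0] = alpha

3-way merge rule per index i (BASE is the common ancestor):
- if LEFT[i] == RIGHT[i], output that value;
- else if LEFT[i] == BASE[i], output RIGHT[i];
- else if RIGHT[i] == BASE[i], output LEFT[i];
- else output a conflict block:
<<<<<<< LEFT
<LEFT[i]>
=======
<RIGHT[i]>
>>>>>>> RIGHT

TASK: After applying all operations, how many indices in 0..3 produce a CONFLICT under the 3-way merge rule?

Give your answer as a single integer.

Final LEFT:  [alpha, india, delta, india]
Final RIGHT: [hotel, foxtrot, alpha, india]
i=0: BASE=foxtrot L=alpha R=hotel all differ -> CONFLICT
i=1: L=india, R=foxtrot=BASE -> take LEFT -> india
i=2: BASE=golf L=delta R=alpha all differ -> CONFLICT
i=3: L=india R=india -> agree -> india
Conflict count: 2

Answer: 2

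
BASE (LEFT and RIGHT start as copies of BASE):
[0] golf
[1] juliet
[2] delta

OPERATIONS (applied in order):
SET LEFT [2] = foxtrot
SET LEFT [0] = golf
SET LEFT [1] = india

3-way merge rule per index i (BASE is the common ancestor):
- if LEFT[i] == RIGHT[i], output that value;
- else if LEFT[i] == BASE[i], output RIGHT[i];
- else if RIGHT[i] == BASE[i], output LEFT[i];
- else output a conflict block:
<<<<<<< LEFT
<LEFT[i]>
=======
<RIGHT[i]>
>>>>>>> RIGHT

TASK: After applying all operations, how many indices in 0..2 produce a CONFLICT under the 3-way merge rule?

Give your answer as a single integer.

Final LEFT:  [golf, india, foxtrot]
Final RIGHT: [golf, juliet, delta]
i=0: L=golf R=golf -> agree -> golf
i=1: L=india, R=juliet=BASE -> take LEFT -> india
i=2: L=foxtrot, R=delta=BASE -> take LEFT -> foxtrot
Conflict count: 0

Answer: 0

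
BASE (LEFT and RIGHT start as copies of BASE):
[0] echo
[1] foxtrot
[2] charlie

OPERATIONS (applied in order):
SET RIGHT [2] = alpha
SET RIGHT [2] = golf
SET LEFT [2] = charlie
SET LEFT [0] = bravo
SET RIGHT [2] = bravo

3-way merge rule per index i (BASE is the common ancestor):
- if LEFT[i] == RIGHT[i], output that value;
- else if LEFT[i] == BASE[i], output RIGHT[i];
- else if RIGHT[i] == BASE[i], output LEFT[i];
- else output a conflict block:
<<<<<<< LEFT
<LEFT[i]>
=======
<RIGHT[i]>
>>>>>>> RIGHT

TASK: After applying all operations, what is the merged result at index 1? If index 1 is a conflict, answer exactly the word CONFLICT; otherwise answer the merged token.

Final LEFT:  [bravo, foxtrot, charlie]
Final RIGHT: [echo, foxtrot, bravo]
i=0: L=bravo, R=echo=BASE -> take LEFT -> bravo
i=1: L=foxtrot R=foxtrot -> agree -> foxtrot
i=2: L=charlie=BASE, R=bravo -> take RIGHT -> bravo
Index 1 -> foxtrot

Answer: foxtrot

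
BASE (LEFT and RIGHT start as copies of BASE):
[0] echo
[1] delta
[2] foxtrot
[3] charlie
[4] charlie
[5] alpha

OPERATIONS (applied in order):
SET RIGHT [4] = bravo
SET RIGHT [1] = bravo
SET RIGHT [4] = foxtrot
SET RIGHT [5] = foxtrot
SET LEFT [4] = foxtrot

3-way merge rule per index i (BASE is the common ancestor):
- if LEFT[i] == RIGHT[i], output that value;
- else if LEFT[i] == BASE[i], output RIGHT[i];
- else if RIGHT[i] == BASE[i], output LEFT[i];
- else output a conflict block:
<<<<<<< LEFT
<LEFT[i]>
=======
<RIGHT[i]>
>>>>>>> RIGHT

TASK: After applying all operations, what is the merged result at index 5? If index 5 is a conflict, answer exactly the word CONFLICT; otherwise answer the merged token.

Answer: foxtrot

Derivation:
Final LEFT:  [echo, delta, foxtrot, charlie, foxtrot, alpha]
Final RIGHT: [echo, bravo, foxtrot, charlie, foxtrot, foxtrot]
i=0: L=echo R=echo -> agree -> echo
i=1: L=delta=BASE, R=bravo -> take RIGHT -> bravo
i=2: L=foxtrot R=foxtrot -> agree -> foxtrot
i=3: L=charlie R=charlie -> agree -> charlie
i=4: L=foxtrot R=foxtrot -> agree -> foxtrot
i=5: L=alpha=BASE, R=foxtrot -> take RIGHT -> foxtrot
Index 5 -> foxtrot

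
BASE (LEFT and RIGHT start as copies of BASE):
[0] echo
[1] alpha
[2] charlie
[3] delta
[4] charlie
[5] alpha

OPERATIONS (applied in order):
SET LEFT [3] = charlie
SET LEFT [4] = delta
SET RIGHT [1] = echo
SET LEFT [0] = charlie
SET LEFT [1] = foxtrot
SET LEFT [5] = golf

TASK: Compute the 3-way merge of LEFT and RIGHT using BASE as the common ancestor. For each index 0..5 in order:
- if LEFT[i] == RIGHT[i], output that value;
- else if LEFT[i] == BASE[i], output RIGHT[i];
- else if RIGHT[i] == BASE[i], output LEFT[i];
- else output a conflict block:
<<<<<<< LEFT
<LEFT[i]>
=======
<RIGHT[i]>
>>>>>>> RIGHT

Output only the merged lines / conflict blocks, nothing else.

Answer: charlie
<<<<<<< LEFT
foxtrot
=======
echo
>>>>>>> RIGHT
charlie
charlie
delta
golf

Derivation:
Final LEFT:  [charlie, foxtrot, charlie, charlie, delta, golf]
Final RIGHT: [echo, echo, charlie, delta, charlie, alpha]
i=0: L=charlie, R=echo=BASE -> take LEFT -> charlie
i=1: BASE=alpha L=foxtrot R=echo all differ -> CONFLICT
i=2: L=charlie R=charlie -> agree -> charlie
i=3: L=charlie, R=delta=BASE -> take LEFT -> charlie
i=4: L=delta, R=charlie=BASE -> take LEFT -> delta
i=5: L=golf, R=alpha=BASE -> take LEFT -> golf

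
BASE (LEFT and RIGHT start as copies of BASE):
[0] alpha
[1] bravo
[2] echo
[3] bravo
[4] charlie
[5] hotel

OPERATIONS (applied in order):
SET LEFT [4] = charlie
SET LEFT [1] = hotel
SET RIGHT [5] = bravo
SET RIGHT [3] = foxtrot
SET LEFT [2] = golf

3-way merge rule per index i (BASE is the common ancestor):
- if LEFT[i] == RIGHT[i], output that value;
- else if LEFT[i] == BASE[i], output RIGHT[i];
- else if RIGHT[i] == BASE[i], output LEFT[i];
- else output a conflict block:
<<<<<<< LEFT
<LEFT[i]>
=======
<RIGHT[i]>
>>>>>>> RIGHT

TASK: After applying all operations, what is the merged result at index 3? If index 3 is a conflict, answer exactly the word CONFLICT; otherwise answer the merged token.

Answer: foxtrot

Derivation:
Final LEFT:  [alpha, hotel, golf, bravo, charlie, hotel]
Final RIGHT: [alpha, bravo, echo, foxtrot, charlie, bravo]
i=0: L=alpha R=alpha -> agree -> alpha
i=1: L=hotel, R=bravo=BASE -> take LEFT -> hotel
i=2: L=golf, R=echo=BASE -> take LEFT -> golf
i=3: L=bravo=BASE, R=foxtrot -> take RIGHT -> foxtrot
i=4: L=charlie R=charlie -> agree -> charlie
i=5: L=hotel=BASE, R=bravo -> take RIGHT -> bravo
Index 3 -> foxtrot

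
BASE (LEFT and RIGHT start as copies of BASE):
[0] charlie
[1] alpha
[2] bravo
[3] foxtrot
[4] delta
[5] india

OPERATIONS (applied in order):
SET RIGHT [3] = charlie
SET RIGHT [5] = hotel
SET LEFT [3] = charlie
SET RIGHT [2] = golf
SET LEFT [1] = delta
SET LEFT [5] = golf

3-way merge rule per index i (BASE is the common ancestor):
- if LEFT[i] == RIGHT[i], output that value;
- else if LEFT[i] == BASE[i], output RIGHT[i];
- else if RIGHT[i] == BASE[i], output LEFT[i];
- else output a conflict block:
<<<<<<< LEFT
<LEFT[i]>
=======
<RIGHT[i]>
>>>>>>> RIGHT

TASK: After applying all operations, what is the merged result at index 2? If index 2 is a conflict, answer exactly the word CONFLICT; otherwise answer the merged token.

Final LEFT:  [charlie, delta, bravo, charlie, delta, golf]
Final RIGHT: [charlie, alpha, golf, charlie, delta, hotel]
i=0: L=charlie R=charlie -> agree -> charlie
i=1: L=delta, R=alpha=BASE -> take LEFT -> delta
i=2: L=bravo=BASE, R=golf -> take RIGHT -> golf
i=3: L=charlie R=charlie -> agree -> charlie
i=4: L=delta R=delta -> agree -> delta
i=5: BASE=india L=golf R=hotel all differ -> CONFLICT
Index 2 -> golf

Answer: golf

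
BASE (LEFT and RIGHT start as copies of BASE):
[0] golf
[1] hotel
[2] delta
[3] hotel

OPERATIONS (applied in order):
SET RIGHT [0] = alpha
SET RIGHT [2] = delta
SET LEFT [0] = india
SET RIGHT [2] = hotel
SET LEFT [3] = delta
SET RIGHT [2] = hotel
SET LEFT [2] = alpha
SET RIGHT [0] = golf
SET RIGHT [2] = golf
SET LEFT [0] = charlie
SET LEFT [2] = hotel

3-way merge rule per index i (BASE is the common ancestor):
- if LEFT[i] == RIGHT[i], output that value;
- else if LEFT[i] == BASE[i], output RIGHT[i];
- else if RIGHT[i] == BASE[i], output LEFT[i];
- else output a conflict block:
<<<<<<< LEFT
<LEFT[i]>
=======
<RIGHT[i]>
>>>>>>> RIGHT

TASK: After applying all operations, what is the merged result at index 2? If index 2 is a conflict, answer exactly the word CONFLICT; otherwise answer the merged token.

Final LEFT:  [charlie, hotel, hotel, delta]
Final RIGHT: [golf, hotel, golf, hotel]
i=0: L=charlie, R=golf=BASE -> take LEFT -> charlie
i=1: L=hotel R=hotel -> agree -> hotel
i=2: BASE=delta L=hotel R=golf all differ -> CONFLICT
i=3: L=delta, R=hotel=BASE -> take LEFT -> delta
Index 2 -> CONFLICT

Answer: CONFLICT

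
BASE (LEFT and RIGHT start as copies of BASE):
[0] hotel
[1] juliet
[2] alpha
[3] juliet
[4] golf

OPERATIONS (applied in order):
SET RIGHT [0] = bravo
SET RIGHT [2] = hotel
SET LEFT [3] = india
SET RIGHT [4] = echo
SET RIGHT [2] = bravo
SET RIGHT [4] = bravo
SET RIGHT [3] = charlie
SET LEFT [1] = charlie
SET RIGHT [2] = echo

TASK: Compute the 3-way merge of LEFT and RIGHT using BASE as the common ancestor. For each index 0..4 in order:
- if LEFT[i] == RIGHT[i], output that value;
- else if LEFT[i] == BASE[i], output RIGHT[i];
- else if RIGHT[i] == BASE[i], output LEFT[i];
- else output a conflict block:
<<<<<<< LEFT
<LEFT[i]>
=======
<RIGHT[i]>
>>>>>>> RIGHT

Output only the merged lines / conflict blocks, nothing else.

Final LEFT:  [hotel, charlie, alpha, india, golf]
Final RIGHT: [bravo, juliet, echo, charlie, bravo]
i=0: L=hotel=BASE, R=bravo -> take RIGHT -> bravo
i=1: L=charlie, R=juliet=BASE -> take LEFT -> charlie
i=2: L=alpha=BASE, R=echo -> take RIGHT -> echo
i=3: BASE=juliet L=india R=charlie all differ -> CONFLICT
i=4: L=golf=BASE, R=bravo -> take RIGHT -> bravo

Answer: bravo
charlie
echo
<<<<<<< LEFT
india
=======
charlie
>>>>>>> RIGHT
bravo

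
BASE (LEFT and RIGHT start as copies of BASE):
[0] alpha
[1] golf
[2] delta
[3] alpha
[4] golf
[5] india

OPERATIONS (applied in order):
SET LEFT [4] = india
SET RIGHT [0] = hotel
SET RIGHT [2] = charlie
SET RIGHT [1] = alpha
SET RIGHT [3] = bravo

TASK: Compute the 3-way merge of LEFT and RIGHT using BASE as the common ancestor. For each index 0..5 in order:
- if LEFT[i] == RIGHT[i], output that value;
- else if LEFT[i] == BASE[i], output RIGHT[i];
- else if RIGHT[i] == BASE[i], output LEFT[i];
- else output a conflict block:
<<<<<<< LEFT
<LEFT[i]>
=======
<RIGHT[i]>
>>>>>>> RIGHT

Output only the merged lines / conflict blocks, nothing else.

Final LEFT:  [alpha, golf, delta, alpha, india, india]
Final RIGHT: [hotel, alpha, charlie, bravo, golf, india]
i=0: L=alpha=BASE, R=hotel -> take RIGHT -> hotel
i=1: L=golf=BASE, R=alpha -> take RIGHT -> alpha
i=2: L=delta=BASE, R=charlie -> take RIGHT -> charlie
i=3: L=alpha=BASE, R=bravo -> take RIGHT -> bravo
i=4: L=india, R=golf=BASE -> take LEFT -> india
i=5: L=india R=india -> agree -> india

Answer: hotel
alpha
charlie
bravo
india
india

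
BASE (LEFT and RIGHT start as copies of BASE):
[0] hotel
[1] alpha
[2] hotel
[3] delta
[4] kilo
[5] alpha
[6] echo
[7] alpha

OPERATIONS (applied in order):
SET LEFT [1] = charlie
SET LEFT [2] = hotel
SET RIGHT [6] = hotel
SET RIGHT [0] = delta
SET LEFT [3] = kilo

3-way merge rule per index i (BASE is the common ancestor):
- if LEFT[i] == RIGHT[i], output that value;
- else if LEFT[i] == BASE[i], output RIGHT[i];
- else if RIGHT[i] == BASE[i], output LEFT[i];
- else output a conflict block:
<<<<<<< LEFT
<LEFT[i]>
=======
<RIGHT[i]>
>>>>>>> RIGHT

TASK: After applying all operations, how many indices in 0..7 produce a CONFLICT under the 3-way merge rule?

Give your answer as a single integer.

Final LEFT:  [hotel, charlie, hotel, kilo, kilo, alpha, echo, alpha]
Final RIGHT: [delta, alpha, hotel, delta, kilo, alpha, hotel, alpha]
i=0: L=hotel=BASE, R=delta -> take RIGHT -> delta
i=1: L=charlie, R=alpha=BASE -> take LEFT -> charlie
i=2: L=hotel R=hotel -> agree -> hotel
i=3: L=kilo, R=delta=BASE -> take LEFT -> kilo
i=4: L=kilo R=kilo -> agree -> kilo
i=5: L=alpha R=alpha -> agree -> alpha
i=6: L=echo=BASE, R=hotel -> take RIGHT -> hotel
i=7: L=alpha R=alpha -> agree -> alpha
Conflict count: 0

Answer: 0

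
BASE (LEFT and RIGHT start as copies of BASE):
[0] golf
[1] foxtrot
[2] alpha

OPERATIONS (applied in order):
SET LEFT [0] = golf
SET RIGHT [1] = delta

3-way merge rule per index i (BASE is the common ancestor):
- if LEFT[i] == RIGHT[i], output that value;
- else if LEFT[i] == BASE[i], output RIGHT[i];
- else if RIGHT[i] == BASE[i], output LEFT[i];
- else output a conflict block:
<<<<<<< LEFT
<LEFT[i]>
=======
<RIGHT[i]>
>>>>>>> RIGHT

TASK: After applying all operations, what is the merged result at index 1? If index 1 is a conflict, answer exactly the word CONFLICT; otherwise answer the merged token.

Final LEFT:  [golf, foxtrot, alpha]
Final RIGHT: [golf, delta, alpha]
i=0: L=golf R=golf -> agree -> golf
i=1: L=foxtrot=BASE, R=delta -> take RIGHT -> delta
i=2: L=alpha R=alpha -> agree -> alpha
Index 1 -> delta

Answer: delta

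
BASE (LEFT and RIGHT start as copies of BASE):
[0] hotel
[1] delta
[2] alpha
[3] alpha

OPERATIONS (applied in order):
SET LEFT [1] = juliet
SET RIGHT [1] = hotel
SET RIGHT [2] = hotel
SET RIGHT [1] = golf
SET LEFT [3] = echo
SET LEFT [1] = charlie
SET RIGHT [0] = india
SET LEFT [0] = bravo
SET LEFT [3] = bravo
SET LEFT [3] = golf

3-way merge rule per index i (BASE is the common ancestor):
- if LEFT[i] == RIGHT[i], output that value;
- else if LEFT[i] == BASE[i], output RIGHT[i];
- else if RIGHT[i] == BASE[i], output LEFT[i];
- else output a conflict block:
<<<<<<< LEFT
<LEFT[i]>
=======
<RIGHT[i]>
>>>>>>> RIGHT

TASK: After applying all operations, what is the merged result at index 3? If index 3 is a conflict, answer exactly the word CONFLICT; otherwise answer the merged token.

Answer: golf

Derivation:
Final LEFT:  [bravo, charlie, alpha, golf]
Final RIGHT: [india, golf, hotel, alpha]
i=0: BASE=hotel L=bravo R=india all differ -> CONFLICT
i=1: BASE=delta L=charlie R=golf all differ -> CONFLICT
i=2: L=alpha=BASE, R=hotel -> take RIGHT -> hotel
i=3: L=golf, R=alpha=BASE -> take LEFT -> golf
Index 3 -> golf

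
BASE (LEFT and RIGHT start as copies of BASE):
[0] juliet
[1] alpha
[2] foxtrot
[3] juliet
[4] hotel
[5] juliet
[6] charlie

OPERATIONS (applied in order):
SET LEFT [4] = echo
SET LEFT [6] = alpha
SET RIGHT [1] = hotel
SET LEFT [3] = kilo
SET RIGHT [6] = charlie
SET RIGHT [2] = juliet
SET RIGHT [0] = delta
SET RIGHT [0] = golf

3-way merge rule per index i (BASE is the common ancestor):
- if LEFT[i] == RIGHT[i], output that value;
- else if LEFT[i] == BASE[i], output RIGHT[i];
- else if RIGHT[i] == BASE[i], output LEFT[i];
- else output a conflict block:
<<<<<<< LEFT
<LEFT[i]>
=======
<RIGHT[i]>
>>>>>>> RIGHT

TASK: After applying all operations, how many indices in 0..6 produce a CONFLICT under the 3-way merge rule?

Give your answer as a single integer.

Answer: 0

Derivation:
Final LEFT:  [juliet, alpha, foxtrot, kilo, echo, juliet, alpha]
Final RIGHT: [golf, hotel, juliet, juliet, hotel, juliet, charlie]
i=0: L=juliet=BASE, R=golf -> take RIGHT -> golf
i=1: L=alpha=BASE, R=hotel -> take RIGHT -> hotel
i=2: L=foxtrot=BASE, R=juliet -> take RIGHT -> juliet
i=3: L=kilo, R=juliet=BASE -> take LEFT -> kilo
i=4: L=echo, R=hotel=BASE -> take LEFT -> echo
i=5: L=juliet R=juliet -> agree -> juliet
i=6: L=alpha, R=charlie=BASE -> take LEFT -> alpha
Conflict count: 0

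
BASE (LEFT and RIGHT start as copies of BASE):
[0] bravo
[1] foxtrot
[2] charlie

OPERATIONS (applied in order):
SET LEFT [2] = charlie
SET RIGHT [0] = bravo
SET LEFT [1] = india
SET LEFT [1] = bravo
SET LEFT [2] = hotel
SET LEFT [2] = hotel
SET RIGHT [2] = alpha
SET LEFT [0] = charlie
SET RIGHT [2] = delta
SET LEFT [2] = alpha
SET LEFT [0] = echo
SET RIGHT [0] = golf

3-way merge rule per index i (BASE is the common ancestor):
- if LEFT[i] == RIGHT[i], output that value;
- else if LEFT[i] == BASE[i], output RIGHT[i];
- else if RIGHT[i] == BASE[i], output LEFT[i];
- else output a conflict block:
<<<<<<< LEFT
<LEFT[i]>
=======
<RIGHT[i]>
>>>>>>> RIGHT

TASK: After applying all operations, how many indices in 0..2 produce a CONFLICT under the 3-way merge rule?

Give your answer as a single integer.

Answer: 2

Derivation:
Final LEFT:  [echo, bravo, alpha]
Final RIGHT: [golf, foxtrot, delta]
i=0: BASE=bravo L=echo R=golf all differ -> CONFLICT
i=1: L=bravo, R=foxtrot=BASE -> take LEFT -> bravo
i=2: BASE=charlie L=alpha R=delta all differ -> CONFLICT
Conflict count: 2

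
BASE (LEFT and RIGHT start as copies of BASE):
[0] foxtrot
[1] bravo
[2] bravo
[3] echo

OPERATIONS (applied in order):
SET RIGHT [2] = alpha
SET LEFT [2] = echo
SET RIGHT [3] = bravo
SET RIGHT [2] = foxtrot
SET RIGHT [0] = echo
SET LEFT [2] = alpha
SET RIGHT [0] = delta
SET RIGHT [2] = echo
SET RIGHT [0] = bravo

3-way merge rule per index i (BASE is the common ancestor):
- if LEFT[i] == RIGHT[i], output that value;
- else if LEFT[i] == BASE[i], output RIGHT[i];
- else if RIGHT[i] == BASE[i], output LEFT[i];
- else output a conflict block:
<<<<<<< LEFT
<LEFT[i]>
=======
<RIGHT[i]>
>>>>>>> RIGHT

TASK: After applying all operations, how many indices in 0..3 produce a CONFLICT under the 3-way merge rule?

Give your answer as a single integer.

Answer: 1

Derivation:
Final LEFT:  [foxtrot, bravo, alpha, echo]
Final RIGHT: [bravo, bravo, echo, bravo]
i=0: L=foxtrot=BASE, R=bravo -> take RIGHT -> bravo
i=1: L=bravo R=bravo -> agree -> bravo
i=2: BASE=bravo L=alpha R=echo all differ -> CONFLICT
i=3: L=echo=BASE, R=bravo -> take RIGHT -> bravo
Conflict count: 1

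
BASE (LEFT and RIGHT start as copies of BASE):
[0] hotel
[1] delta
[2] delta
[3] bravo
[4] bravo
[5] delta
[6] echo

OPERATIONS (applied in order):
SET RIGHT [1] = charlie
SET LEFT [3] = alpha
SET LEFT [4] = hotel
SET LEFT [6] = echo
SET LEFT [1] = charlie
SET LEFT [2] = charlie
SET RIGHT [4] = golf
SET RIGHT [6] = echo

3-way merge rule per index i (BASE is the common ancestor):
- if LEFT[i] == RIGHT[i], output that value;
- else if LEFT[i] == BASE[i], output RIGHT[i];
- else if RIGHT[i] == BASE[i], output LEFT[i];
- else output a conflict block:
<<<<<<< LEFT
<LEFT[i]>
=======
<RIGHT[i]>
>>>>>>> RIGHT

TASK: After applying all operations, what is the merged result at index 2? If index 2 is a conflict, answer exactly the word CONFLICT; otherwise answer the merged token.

Final LEFT:  [hotel, charlie, charlie, alpha, hotel, delta, echo]
Final RIGHT: [hotel, charlie, delta, bravo, golf, delta, echo]
i=0: L=hotel R=hotel -> agree -> hotel
i=1: L=charlie R=charlie -> agree -> charlie
i=2: L=charlie, R=delta=BASE -> take LEFT -> charlie
i=3: L=alpha, R=bravo=BASE -> take LEFT -> alpha
i=4: BASE=bravo L=hotel R=golf all differ -> CONFLICT
i=5: L=delta R=delta -> agree -> delta
i=6: L=echo R=echo -> agree -> echo
Index 2 -> charlie

Answer: charlie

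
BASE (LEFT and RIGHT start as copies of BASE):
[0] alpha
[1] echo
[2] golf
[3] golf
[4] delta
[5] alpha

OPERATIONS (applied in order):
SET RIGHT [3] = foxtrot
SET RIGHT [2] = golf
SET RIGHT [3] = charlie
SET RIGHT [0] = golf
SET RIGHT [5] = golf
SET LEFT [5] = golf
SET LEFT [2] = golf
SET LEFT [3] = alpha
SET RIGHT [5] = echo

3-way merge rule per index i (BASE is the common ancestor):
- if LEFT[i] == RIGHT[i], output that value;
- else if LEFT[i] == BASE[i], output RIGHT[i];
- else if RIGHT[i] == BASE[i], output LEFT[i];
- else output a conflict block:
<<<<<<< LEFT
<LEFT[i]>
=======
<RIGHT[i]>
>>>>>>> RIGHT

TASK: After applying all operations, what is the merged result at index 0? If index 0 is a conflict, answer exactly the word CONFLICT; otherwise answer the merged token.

Final LEFT:  [alpha, echo, golf, alpha, delta, golf]
Final RIGHT: [golf, echo, golf, charlie, delta, echo]
i=0: L=alpha=BASE, R=golf -> take RIGHT -> golf
i=1: L=echo R=echo -> agree -> echo
i=2: L=golf R=golf -> agree -> golf
i=3: BASE=golf L=alpha R=charlie all differ -> CONFLICT
i=4: L=delta R=delta -> agree -> delta
i=5: BASE=alpha L=golf R=echo all differ -> CONFLICT
Index 0 -> golf

Answer: golf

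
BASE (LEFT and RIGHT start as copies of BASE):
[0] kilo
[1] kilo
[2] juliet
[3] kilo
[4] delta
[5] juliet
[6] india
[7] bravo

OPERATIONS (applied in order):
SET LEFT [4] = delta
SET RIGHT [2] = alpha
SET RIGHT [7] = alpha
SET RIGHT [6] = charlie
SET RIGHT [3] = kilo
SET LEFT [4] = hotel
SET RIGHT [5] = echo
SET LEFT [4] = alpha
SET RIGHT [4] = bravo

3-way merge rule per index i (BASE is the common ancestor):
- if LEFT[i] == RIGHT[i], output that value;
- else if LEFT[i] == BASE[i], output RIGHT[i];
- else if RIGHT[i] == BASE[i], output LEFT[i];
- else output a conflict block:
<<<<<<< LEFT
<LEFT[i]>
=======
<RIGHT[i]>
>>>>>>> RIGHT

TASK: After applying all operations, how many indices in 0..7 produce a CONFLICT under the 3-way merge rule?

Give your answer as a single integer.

Answer: 1

Derivation:
Final LEFT:  [kilo, kilo, juliet, kilo, alpha, juliet, india, bravo]
Final RIGHT: [kilo, kilo, alpha, kilo, bravo, echo, charlie, alpha]
i=0: L=kilo R=kilo -> agree -> kilo
i=1: L=kilo R=kilo -> agree -> kilo
i=2: L=juliet=BASE, R=alpha -> take RIGHT -> alpha
i=3: L=kilo R=kilo -> agree -> kilo
i=4: BASE=delta L=alpha R=bravo all differ -> CONFLICT
i=5: L=juliet=BASE, R=echo -> take RIGHT -> echo
i=6: L=india=BASE, R=charlie -> take RIGHT -> charlie
i=7: L=bravo=BASE, R=alpha -> take RIGHT -> alpha
Conflict count: 1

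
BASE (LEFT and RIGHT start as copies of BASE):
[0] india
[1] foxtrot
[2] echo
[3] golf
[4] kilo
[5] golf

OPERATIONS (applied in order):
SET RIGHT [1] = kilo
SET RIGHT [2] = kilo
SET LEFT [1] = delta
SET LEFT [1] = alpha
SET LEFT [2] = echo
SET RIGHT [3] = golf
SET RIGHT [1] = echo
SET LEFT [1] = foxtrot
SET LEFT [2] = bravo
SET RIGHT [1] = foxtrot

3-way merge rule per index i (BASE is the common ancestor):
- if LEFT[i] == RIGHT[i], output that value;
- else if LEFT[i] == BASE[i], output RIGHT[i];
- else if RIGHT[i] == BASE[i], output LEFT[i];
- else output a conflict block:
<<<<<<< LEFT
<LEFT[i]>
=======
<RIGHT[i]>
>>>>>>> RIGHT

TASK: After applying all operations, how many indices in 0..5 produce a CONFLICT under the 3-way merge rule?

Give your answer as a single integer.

Final LEFT:  [india, foxtrot, bravo, golf, kilo, golf]
Final RIGHT: [india, foxtrot, kilo, golf, kilo, golf]
i=0: L=india R=india -> agree -> india
i=1: L=foxtrot R=foxtrot -> agree -> foxtrot
i=2: BASE=echo L=bravo R=kilo all differ -> CONFLICT
i=3: L=golf R=golf -> agree -> golf
i=4: L=kilo R=kilo -> agree -> kilo
i=5: L=golf R=golf -> agree -> golf
Conflict count: 1

Answer: 1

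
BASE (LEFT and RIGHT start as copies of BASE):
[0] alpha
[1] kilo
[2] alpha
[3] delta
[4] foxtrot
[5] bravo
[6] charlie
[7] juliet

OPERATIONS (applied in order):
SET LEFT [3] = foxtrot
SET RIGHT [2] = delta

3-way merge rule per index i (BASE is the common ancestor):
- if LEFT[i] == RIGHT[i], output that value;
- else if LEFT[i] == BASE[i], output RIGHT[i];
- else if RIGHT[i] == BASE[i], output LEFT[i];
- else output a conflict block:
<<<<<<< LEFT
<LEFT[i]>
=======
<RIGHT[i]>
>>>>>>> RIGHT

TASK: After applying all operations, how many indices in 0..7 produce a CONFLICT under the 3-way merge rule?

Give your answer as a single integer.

Answer: 0

Derivation:
Final LEFT:  [alpha, kilo, alpha, foxtrot, foxtrot, bravo, charlie, juliet]
Final RIGHT: [alpha, kilo, delta, delta, foxtrot, bravo, charlie, juliet]
i=0: L=alpha R=alpha -> agree -> alpha
i=1: L=kilo R=kilo -> agree -> kilo
i=2: L=alpha=BASE, R=delta -> take RIGHT -> delta
i=3: L=foxtrot, R=delta=BASE -> take LEFT -> foxtrot
i=4: L=foxtrot R=foxtrot -> agree -> foxtrot
i=5: L=bravo R=bravo -> agree -> bravo
i=6: L=charlie R=charlie -> agree -> charlie
i=7: L=juliet R=juliet -> agree -> juliet
Conflict count: 0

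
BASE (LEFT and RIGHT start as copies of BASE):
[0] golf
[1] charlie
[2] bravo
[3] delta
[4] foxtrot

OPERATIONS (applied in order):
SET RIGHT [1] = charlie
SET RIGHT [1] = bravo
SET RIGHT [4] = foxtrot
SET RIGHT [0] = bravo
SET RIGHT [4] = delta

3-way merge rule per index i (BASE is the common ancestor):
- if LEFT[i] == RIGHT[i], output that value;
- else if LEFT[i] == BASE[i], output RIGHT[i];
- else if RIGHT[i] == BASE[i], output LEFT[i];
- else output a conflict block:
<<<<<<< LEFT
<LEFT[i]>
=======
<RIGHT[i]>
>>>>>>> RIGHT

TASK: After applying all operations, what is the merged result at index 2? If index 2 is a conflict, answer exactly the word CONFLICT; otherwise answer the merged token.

Answer: bravo

Derivation:
Final LEFT:  [golf, charlie, bravo, delta, foxtrot]
Final RIGHT: [bravo, bravo, bravo, delta, delta]
i=0: L=golf=BASE, R=bravo -> take RIGHT -> bravo
i=1: L=charlie=BASE, R=bravo -> take RIGHT -> bravo
i=2: L=bravo R=bravo -> agree -> bravo
i=3: L=delta R=delta -> agree -> delta
i=4: L=foxtrot=BASE, R=delta -> take RIGHT -> delta
Index 2 -> bravo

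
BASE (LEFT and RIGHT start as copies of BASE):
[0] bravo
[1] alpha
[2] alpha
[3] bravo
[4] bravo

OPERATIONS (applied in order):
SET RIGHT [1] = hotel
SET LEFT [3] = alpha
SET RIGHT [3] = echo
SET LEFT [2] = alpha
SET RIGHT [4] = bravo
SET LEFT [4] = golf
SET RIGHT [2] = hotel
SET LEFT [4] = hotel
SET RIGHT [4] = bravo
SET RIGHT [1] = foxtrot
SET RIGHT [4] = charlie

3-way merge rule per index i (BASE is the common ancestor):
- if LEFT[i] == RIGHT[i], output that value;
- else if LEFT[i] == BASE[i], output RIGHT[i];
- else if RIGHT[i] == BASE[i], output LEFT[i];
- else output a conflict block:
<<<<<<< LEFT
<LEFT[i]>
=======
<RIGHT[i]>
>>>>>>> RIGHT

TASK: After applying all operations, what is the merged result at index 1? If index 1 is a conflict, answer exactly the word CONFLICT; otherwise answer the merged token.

Final LEFT:  [bravo, alpha, alpha, alpha, hotel]
Final RIGHT: [bravo, foxtrot, hotel, echo, charlie]
i=0: L=bravo R=bravo -> agree -> bravo
i=1: L=alpha=BASE, R=foxtrot -> take RIGHT -> foxtrot
i=2: L=alpha=BASE, R=hotel -> take RIGHT -> hotel
i=3: BASE=bravo L=alpha R=echo all differ -> CONFLICT
i=4: BASE=bravo L=hotel R=charlie all differ -> CONFLICT
Index 1 -> foxtrot

Answer: foxtrot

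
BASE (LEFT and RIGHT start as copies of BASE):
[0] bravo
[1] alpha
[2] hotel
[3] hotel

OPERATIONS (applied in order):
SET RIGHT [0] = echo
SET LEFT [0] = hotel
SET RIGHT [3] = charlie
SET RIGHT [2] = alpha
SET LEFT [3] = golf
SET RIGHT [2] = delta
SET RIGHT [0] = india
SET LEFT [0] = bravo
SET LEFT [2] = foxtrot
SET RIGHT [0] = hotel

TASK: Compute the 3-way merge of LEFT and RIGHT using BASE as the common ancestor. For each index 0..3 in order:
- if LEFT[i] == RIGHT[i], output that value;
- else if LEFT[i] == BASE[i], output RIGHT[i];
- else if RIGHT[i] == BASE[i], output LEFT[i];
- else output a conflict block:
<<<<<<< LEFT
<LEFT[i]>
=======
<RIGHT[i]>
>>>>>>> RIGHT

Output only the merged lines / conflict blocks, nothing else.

Final LEFT:  [bravo, alpha, foxtrot, golf]
Final RIGHT: [hotel, alpha, delta, charlie]
i=0: L=bravo=BASE, R=hotel -> take RIGHT -> hotel
i=1: L=alpha R=alpha -> agree -> alpha
i=2: BASE=hotel L=foxtrot R=delta all differ -> CONFLICT
i=3: BASE=hotel L=golf R=charlie all differ -> CONFLICT

Answer: hotel
alpha
<<<<<<< LEFT
foxtrot
=======
delta
>>>>>>> RIGHT
<<<<<<< LEFT
golf
=======
charlie
>>>>>>> RIGHT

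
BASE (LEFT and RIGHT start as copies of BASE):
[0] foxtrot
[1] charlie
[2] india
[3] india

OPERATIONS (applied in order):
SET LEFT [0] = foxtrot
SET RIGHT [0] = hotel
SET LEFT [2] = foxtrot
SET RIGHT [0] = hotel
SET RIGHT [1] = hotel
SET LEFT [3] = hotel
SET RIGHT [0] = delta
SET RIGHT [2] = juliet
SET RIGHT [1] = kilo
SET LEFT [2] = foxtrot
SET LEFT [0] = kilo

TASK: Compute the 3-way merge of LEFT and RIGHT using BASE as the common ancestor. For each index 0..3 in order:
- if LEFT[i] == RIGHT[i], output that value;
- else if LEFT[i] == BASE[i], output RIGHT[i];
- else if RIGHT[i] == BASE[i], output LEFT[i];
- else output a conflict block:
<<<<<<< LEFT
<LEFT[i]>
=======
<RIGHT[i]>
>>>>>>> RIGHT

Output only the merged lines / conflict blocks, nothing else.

Final LEFT:  [kilo, charlie, foxtrot, hotel]
Final RIGHT: [delta, kilo, juliet, india]
i=0: BASE=foxtrot L=kilo R=delta all differ -> CONFLICT
i=1: L=charlie=BASE, R=kilo -> take RIGHT -> kilo
i=2: BASE=india L=foxtrot R=juliet all differ -> CONFLICT
i=3: L=hotel, R=india=BASE -> take LEFT -> hotel

Answer: <<<<<<< LEFT
kilo
=======
delta
>>>>>>> RIGHT
kilo
<<<<<<< LEFT
foxtrot
=======
juliet
>>>>>>> RIGHT
hotel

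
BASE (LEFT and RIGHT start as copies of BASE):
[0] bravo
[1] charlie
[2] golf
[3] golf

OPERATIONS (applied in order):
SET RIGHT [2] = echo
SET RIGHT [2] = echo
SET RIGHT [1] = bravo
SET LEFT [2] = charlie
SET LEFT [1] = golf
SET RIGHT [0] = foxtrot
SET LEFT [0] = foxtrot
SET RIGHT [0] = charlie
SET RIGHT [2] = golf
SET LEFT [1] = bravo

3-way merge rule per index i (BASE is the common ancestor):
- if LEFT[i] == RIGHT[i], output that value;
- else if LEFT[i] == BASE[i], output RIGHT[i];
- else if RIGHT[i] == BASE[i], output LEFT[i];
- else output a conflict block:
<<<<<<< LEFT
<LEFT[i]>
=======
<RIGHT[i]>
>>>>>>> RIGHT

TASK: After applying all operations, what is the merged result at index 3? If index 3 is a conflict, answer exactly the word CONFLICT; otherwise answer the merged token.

Answer: golf

Derivation:
Final LEFT:  [foxtrot, bravo, charlie, golf]
Final RIGHT: [charlie, bravo, golf, golf]
i=0: BASE=bravo L=foxtrot R=charlie all differ -> CONFLICT
i=1: L=bravo R=bravo -> agree -> bravo
i=2: L=charlie, R=golf=BASE -> take LEFT -> charlie
i=3: L=golf R=golf -> agree -> golf
Index 3 -> golf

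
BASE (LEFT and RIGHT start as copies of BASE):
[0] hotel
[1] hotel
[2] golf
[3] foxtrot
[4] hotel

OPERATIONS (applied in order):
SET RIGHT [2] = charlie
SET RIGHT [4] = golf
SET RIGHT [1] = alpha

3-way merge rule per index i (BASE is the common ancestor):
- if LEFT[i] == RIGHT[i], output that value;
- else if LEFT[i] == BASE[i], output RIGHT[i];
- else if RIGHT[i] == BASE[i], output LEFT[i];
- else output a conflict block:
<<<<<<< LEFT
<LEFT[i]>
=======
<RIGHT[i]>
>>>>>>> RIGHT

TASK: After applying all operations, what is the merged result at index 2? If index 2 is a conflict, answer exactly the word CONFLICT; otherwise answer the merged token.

Answer: charlie

Derivation:
Final LEFT:  [hotel, hotel, golf, foxtrot, hotel]
Final RIGHT: [hotel, alpha, charlie, foxtrot, golf]
i=0: L=hotel R=hotel -> agree -> hotel
i=1: L=hotel=BASE, R=alpha -> take RIGHT -> alpha
i=2: L=golf=BASE, R=charlie -> take RIGHT -> charlie
i=3: L=foxtrot R=foxtrot -> agree -> foxtrot
i=4: L=hotel=BASE, R=golf -> take RIGHT -> golf
Index 2 -> charlie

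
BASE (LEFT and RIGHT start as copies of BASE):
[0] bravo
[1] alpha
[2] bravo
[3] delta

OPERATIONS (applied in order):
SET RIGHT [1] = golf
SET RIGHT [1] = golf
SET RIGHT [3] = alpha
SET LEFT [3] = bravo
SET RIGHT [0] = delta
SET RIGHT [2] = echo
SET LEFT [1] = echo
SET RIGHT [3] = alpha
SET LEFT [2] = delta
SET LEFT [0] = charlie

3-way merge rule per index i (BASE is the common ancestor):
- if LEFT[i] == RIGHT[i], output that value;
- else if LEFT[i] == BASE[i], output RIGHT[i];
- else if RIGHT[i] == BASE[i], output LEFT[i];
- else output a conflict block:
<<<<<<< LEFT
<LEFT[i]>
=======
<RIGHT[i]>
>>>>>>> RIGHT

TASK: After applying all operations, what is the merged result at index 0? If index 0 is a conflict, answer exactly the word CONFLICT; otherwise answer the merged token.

Final LEFT:  [charlie, echo, delta, bravo]
Final RIGHT: [delta, golf, echo, alpha]
i=0: BASE=bravo L=charlie R=delta all differ -> CONFLICT
i=1: BASE=alpha L=echo R=golf all differ -> CONFLICT
i=2: BASE=bravo L=delta R=echo all differ -> CONFLICT
i=3: BASE=delta L=bravo R=alpha all differ -> CONFLICT
Index 0 -> CONFLICT

Answer: CONFLICT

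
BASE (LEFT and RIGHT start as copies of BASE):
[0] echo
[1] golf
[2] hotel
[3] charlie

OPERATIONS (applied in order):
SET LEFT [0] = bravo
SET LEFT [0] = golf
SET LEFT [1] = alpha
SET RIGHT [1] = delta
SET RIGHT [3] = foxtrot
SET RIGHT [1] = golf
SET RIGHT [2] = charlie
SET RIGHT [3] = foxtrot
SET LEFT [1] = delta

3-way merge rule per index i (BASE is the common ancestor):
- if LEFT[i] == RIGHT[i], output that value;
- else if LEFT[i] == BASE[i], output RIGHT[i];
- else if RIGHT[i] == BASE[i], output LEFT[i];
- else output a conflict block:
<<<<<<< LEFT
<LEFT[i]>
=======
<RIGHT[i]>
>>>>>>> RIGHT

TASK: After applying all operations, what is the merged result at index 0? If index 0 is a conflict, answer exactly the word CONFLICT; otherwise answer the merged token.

Final LEFT:  [golf, delta, hotel, charlie]
Final RIGHT: [echo, golf, charlie, foxtrot]
i=0: L=golf, R=echo=BASE -> take LEFT -> golf
i=1: L=delta, R=golf=BASE -> take LEFT -> delta
i=2: L=hotel=BASE, R=charlie -> take RIGHT -> charlie
i=3: L=charlie=BASE, R=foxtrot -> take RIGHT -> foxtrot
Index 0 -> golf

Answer: golf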